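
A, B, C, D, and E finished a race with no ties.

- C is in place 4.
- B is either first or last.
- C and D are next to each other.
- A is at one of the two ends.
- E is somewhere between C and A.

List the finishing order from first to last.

A, E, D, C, B

From clue 1: C → place 4.
From clues 1–2: B is in {1,5}.
From clues 1–4: E → place 2, D → place 3.
From clues 1–5: A → place 1, B → place 5.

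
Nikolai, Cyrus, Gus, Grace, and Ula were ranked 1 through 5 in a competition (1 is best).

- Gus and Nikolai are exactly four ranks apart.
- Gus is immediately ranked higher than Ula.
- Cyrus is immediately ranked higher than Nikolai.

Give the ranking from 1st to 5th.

From clue 1: Nikolai is in {1,5}.
From clues 1–2: Gus → rank 1, Ula → rank 2, Nikolai → rank 5.
From clues 1–3: Grace → rank 3, Cyrus → rank 4.

Gus, Ula, Grace, Cyrus, Nikolai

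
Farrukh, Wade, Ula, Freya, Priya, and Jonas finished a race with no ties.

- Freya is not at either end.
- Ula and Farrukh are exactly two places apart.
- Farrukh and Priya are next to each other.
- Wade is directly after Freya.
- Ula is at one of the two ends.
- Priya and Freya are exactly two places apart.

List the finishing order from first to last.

From clue 1: Freya is in {2,3,4,5}.
From clues 1–4: Wade is in {3,5,6}.
From clues 1–5: Farrukh is in {3,4}.
From clues 1–6: Ula → place 1, Priya → place 2, Farrukh → place 3, Freya → place 4, Wade → place 5, Jonas → place 6.

Ula, Priya, Farrukh, Freya, Wade, Jonas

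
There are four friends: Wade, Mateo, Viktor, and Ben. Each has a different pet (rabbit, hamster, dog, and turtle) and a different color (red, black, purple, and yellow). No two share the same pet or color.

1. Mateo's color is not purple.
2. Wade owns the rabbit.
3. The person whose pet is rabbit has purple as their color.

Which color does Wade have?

With clues 1–3, black, red, and yellow are impossible for Wade's color.
That leaves purple.

purple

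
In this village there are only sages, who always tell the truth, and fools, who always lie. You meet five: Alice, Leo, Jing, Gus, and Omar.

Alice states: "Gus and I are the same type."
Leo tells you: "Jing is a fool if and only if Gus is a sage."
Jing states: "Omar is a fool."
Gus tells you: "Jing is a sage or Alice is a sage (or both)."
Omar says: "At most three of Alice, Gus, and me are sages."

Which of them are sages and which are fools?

Regardless of anyone's role, Omar's statement is true, so Omar is a sage.
With that fixed, Jing's statement is false, so Jing is a fool.
Consider Alice. Suppose Alice is a fool.
Then no assignment of the remaining roles makes every statement match its speaker's type — contradiction.
So Alice is a sage.
With that fixed, Gus's statement is true, so Gus is a sage.
With that fixed, Leo's statement is true, so Leo is a sage.

Alice: sage, Leo: sage, Jing: fool, Gus: sage, Omar: sage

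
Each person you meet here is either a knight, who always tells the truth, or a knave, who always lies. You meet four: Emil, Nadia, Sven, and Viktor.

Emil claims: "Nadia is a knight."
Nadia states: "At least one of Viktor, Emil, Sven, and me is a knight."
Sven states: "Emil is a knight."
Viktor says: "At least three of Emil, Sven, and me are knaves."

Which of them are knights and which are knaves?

Emil: knight, Nadia: knight, Sven: knight, Viktor: knave

Consider Emil. Suppose Emil is a knave.
Then no assignment of the remaining roles makes every statement match its speaker's type — contradiction.
So Emil is a knight.
With that fixed, Nadia's statement is true, so Nadia is a knight.
With that fixed, Sven's statement is true, so Sven is a knight.
With that fixed, Viktor's statement is false, so Viktor is a knave.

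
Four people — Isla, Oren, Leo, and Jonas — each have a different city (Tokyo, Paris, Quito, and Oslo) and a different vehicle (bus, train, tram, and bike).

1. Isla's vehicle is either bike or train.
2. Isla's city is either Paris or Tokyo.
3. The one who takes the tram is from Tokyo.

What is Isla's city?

Paris

With clues 1–2, Oslo and Quito are impossible for Isla's city.
With clues 1–3, Tokyo is impossible for Isla's city.
That leaves Paris.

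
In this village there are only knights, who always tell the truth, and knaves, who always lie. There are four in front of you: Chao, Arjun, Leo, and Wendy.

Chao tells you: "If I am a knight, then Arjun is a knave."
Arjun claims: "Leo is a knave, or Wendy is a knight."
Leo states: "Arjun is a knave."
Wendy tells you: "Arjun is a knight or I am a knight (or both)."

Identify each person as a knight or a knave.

Chao: knight, Arjun: knave, Leo: knight, Wendy: knave

Consider Chao. Suppose Chao is a knave.
Then Chao's own statement would have to be false, but it can't be — contradiction.
So Chao is a knight.
Consider Arjun. Suppose Arjun is a knight.
Then Chao's statement comes out false, contradicting Chao being a knight.
So Arjun is a knave.
With that fixed, Leo's statement is true, so Leo is a knight.
Consider Wendy. Suppose Wendy is a knight.
Then Arjun's statement comes out true, contradicting Arjun being a knave.
So Wendy is a knave.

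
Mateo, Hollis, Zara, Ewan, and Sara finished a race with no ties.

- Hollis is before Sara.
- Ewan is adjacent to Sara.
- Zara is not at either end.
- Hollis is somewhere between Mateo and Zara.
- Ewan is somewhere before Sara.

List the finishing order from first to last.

Mateo, Hollis, Zara, Ewan, Sara

From clue 1: Hollis is in {1,2,3,4}.
From clues 1–2: Hollis is in {1,2,3}.
From clues 1–4: Mateo → place 1, Hollis → place 2, Zara → place 3.
From clues 1–5: Ewan → place 4, Sara → place 5.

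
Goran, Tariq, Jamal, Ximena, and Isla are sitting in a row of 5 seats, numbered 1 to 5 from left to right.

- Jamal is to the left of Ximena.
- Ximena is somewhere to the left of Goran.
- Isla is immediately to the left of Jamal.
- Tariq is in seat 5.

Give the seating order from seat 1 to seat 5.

From clue 1: Jamal is in {1,2,3,4}.
From clues 1–2: Goran is in {3,4,5}.
From clues 1–3: Goran is in {4,5}.
From clues 1–4: Isla → seat 1, Jamal → seat 2, Ximena → seat 3, Goran → seat 4, Tariq → seat 5.

Isla, Jamal, Ximena, Goran, Tariq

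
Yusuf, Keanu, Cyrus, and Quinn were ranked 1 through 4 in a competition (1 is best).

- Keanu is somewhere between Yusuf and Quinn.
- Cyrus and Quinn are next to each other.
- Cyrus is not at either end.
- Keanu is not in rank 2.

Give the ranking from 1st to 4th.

Quinn, Cyrus, Keanu, Yusuf

From clue 1: Keanu is in {2,3}.
From clues 1–2: Yusuf is in {1,4}.
From clues 1–4: Quinn → rank 1, Cyrus → rank 2, Keanu → rank 3, Yusuf → rank 4.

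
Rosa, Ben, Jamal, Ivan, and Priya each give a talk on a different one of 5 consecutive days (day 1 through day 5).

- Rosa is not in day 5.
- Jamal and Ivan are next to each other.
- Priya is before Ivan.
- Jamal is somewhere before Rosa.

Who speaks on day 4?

Rosa

With clues 1–3, Ben and Priya are ruled out for day 4.
With clues 1–4, Ivan and Jamal are ruled out for day 4.
So day 4 is Rosa.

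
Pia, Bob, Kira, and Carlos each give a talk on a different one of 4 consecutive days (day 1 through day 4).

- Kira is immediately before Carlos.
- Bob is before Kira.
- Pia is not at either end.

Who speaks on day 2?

With clues 1–2, Carlos is ruled out for day 2.
With clues 1–3, Bob and Kira are ruled out for day 2.
So day 2 is Pia.

Pia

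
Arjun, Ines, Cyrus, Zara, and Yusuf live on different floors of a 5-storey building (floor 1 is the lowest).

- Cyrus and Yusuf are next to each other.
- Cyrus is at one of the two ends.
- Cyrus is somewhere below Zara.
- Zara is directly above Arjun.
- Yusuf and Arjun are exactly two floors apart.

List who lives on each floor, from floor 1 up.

From clues 1–2: Cyrus is in {1,5}.
From clues 1–3: Cyrus → floor 1, Yusuf → floor 2.
From clues 1–4: Arjun is in {3,4}.
From clues 1–5: Ines → floor 3, Arjun → floor 4, Zara → floor 5.

Cyrus, Yusuf, Ines, Arjun, Zara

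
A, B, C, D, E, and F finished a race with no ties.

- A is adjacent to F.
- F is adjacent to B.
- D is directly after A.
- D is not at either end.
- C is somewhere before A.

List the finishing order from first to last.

From clues 1–2: F is in {2,3,4,5}.
From clues 1–3: A is in {3,4,5}.
From clues 1–4: A is in {3,4}.
From clues 1–5: C → place 1, B → place 2, F → place 3, A → place 4, D → place 5, E → place 6.

C, B, F, A, D, E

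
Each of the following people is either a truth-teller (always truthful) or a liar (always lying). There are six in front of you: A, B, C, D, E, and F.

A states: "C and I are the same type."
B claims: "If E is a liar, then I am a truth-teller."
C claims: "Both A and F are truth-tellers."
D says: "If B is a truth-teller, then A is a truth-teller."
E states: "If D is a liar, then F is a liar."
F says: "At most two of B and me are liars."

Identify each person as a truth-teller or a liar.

Regardless of anyone's role, F's statement is true, so F is a truth-teller.
Consider A. Suppose A is a liar.
Then no assignment of the remaining roles makes every statement match its speaker's type — contradiction.
So A is a truth-teller.
With that fixed, C's statement is true, so C is a truth-teller.
With that fixed, D's statement is true, so D is a truth-teller.
With that fixed, E's statement is true, so E is a truth-teller.
With that fixed, B's statement is true, so B is a truth-teller.

A: truth-teller, B: truth-teller, C: truth-teller, D: truth-teller, E: truth-teller, F: truth-teller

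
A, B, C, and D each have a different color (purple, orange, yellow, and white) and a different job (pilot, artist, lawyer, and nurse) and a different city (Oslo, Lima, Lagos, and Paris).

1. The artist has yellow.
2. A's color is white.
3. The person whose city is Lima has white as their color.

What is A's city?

With clues 1–3, Lagos, Oslo, and Paris are impossible for A's city.
That leaves Lima.

Lima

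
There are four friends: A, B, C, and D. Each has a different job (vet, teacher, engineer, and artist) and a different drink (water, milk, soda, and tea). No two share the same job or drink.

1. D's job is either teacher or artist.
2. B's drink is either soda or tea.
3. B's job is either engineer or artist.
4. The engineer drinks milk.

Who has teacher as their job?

D

With clues 1–3, B is impossible for the one with job teacher.
With clues 1–4, A and C are impossible for the one with job teacher.
That leaves D.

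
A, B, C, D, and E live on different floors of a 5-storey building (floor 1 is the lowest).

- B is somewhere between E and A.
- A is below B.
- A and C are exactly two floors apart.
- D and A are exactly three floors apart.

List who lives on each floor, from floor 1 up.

A, B, C, D, E

From clue 1: B is in {2,3,4}.
From clues 1–2: A is in {1,2,3}.
From clues 1–3: E is in {4,5}.
From clues 1–4: A → floor 1, B → floor 2, C → floor 3, D → floor 4, E → floor 5.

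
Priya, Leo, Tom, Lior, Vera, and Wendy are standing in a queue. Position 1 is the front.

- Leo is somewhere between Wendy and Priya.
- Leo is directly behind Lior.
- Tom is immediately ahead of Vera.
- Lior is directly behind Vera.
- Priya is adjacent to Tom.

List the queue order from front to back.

Priya, Tom, Vera, Lior, Leo, Wendy

From clue 1: Leo is in {2,3,4,5}.
From clues 1–2: Leo is in {3,4,5}.
From clues 1–3: Leo is in {3,5}.
From clues 1–4: Tom → position 2, Vera → position 3, Lior → position 4, Leo → position 5.
From clues 1–5: Priya → position 1, Wendy → position 6.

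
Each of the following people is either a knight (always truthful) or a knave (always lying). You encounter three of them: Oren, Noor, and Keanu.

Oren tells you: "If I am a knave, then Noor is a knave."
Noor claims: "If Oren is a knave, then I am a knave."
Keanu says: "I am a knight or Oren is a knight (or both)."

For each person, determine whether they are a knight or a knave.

Consider Oren. Suppose Oren is a knave.
Then whichever role Noor has, Noor's statement has the wrong truth value — contradiction.
So Oren is a knight.
With that fixed, Noor's statement is true, so Noor is a knight.
With that fixed, Keanu's statement is true, so Keanu is a knight.

Oren: knight, Noor: knight, Keanu: knight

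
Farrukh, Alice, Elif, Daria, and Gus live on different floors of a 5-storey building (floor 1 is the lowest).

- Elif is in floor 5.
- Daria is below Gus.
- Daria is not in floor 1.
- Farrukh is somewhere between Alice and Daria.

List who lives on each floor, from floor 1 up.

From clue 1: Elif → floor 5.
From clues 1–2: Daria is in {1,2,3}.
From clues 1–3: Daria is in {2,3}.
From clues 1–4: Alice → floor 1, Farrukh → floor 2, Daria → floor 3, Gus → floor 4.

Alice, Farrukh, Daria, Gus, Elif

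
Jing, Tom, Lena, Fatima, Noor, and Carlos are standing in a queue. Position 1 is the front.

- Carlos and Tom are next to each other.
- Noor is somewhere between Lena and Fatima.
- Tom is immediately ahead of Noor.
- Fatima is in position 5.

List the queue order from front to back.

Lena, Carlos, Tom, Noor, Fatima, Jing

From clues 1–2: Noor is in {2,3,4,5}.
From clues 1–3: Tom is in {3,4}.
From clues 1–4: Lena → position 1, Carlos → position 2, Tom → position 3, Noor → position 4, Fatima → position 5, Jing → position 6.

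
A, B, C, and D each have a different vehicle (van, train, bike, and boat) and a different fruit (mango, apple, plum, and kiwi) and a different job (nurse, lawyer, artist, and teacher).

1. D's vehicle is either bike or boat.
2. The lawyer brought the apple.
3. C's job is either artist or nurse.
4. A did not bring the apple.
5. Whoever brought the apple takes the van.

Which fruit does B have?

apple

With clues 1–5, kiwi, mango, and plum are impossible for B's fruit.
That leaves apple.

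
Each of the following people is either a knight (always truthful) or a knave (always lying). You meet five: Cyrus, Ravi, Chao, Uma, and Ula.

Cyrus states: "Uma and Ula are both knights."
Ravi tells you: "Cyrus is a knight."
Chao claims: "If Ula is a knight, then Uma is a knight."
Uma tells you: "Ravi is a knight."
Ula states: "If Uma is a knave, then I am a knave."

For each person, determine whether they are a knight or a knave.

Consider Cyrus. Suppose Cyrus is a knave.
Then no assignment of the remaining roles makes every statement match its speaker's type — contradiction.
So Cyrus is a knight.
With that fixed, Ravi's statement is true, so Ravi is a knight.
With that fixed, Uma's statement is true, so Uma is a knight.
With that fixed, Ula's statement is true, so Ula is a knight.
With that fixed, Chao's statement is true, so Chao is a knight.

Cyrus: knight, Ravi: knight, Chao: knight, Uma: knight, Ula: knight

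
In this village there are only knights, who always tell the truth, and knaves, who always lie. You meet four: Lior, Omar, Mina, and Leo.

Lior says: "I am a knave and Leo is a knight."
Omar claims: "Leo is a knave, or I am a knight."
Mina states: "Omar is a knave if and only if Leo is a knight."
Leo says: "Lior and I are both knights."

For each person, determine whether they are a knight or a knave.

Consider Lior. Suppose Lior is a knight.
Then Lior's own statement would have to be true, but it can't be — contradiction.
So Lior is a knave.
With that fixed, Leo's statement is false, so Leo is a knave.
With that fixed, Omar's statement is true, so Omar is a knight.
With that fixed, Mina's statement is true, so Mina is a knight.

Lior: knave, Omar: knight, Mina: knight, Leo: knave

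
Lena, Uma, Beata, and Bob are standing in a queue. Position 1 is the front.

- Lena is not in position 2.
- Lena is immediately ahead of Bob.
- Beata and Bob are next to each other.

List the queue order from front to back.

Lena, Bob, Beata, Uma

From clue 1: Lena is in {1,3,4}.
From clues 1–2: Lena is in {1,3}.
From clues 1–3: Lena → position 1, Bob → position 2, Beata → position 3, Uma → position 4.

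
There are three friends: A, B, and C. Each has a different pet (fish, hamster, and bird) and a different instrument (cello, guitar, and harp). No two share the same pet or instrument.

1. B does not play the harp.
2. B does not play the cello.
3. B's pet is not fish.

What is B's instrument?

Clue 1 rules out harp for B's instrument.
With clues 1–2, cello is impossible for B's instrument.
That leaves guitar.

guitar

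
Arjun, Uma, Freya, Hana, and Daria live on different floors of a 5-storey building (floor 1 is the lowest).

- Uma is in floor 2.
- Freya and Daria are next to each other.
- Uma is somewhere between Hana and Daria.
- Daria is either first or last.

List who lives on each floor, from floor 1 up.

Hana, Uma, Arjun, Freya, Daria

From clue 1: Uma → floor 2.
From clues 1–2: Arjun is in {1,3,5}.
From clues 1–3: Hana → floor 1.
From clues 1–4: Arjun → floor 3, Freya → floor 4, Daria → floor 5.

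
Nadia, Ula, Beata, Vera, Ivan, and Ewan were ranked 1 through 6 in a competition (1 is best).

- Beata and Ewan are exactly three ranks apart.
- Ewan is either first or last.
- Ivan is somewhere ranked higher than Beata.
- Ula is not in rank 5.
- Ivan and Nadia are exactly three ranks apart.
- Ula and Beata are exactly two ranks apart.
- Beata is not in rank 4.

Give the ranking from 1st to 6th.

From clues 1–2: Beata is in {3,4}.
From clues 1–6: Nadia is in {5,6}.
From clues 1–7: Ula → rank 1, Ivan → rank 2, Beata → rank 3, Vera → rank 4, Nadia → rank 5, Ewan → rank 6.

Ula, Ivan, Beata, Vera, Nadia, Ewan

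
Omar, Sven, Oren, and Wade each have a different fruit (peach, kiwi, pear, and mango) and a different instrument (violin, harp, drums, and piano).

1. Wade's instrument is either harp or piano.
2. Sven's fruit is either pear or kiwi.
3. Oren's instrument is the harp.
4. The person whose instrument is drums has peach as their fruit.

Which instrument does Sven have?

With clues 1–3, harp and piano are impossible for Sven's instrument.
With clues 1–4, drums is impossible for Sven's instrument.
That leaves violin.

violin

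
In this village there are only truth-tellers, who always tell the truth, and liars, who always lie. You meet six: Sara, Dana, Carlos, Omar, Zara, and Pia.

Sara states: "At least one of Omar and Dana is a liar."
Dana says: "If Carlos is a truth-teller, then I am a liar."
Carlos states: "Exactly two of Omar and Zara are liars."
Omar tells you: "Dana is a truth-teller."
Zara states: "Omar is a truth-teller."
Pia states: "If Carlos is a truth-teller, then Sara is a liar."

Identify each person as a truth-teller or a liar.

Consider Sara. Suppose Sara is a truth-teller.
Then no assignment of the remaining roles makes every statement match its speaker's type — contradiction.
So Sara is a liar.
With that fixed, Pia's statement is true, so Pia is a truth-teller.
Consider Dana. Suppose Dana is a liar.
Then Sara's statement comes out true, contradicting Sara being a liar.
So Dana is a truth-teller.
With that fixed, Omar's statement is true, so Omar is a truth-teller.
With that fixed, Zara's statement is true, so Zara is a truth-teller.
With that fixed, Carlos's statement is false, so Carlos is a liar.

Sara: liar, Dana: truth-teller, Carlos: liar, Omar: truth-teller, Zara: truth-teller, Pia: truth-teller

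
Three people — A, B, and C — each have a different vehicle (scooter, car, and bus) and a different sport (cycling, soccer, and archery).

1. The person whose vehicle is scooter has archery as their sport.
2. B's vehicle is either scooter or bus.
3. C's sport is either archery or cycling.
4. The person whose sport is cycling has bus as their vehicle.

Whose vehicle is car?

With clues 1–2, B is impossible for the one with vehicle car.
With clues 1–4, C is impossible for the one with vehicle car.
That leaves A.

A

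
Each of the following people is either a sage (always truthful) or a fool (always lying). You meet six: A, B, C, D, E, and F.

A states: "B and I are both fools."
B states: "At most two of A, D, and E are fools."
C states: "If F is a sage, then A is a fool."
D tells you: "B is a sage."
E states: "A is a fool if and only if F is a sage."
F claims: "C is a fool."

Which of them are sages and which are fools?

A: fool, B: sage, C: sage, D: sage, E: fool, F: fool

Consider A. Suppose A is a sage.
Then A's own statement would have to be true, but it can't be — contradiction.
So A is a fool.
With that fixed, C's statement is true, so C is a sage.
With that fixed, F's statement is false, so F is a fool.
With that fixed, E's statement is false, so E is a fool.
Consider B. Suppose B is a fool.
Then A's statement comes out true, contradicting A being a fool.
So B is a sage.
With that fixed, D's statement is true, so D is a sage.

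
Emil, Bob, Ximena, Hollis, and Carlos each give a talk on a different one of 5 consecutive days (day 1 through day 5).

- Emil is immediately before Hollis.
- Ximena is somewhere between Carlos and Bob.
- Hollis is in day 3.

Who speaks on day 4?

Ximena

With clues 1–2, Bob and Carlos are ruled out for day 4.
With clues 1–3, Emil and Hollis are ruled out for day 4.
So day 4 is Ximena.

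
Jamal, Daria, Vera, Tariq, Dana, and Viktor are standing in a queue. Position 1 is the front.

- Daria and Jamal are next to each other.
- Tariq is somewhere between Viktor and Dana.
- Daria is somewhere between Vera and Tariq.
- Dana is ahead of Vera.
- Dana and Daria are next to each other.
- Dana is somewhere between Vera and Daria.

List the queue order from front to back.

Viktor, Tariq, Jamal, Daria, Dana, Vera

From clues 1–2: Tariq is in {2,3,4,5}.
From clues 1–3: Tariq is in {2,5}.
From clues 1–5: Viktor → position 1, Tariq → position 2, Daria → position 4, Vera → position 6.
From clues 1–6: Jamal → position 3, Dana → position 5.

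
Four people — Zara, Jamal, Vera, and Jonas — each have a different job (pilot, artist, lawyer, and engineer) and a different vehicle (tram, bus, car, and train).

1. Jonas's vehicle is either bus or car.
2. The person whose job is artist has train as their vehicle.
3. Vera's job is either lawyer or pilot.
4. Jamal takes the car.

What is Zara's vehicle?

train

With clues 1–4, bus, car, and tram are impossible for Zara's vehicle.
That leaves train.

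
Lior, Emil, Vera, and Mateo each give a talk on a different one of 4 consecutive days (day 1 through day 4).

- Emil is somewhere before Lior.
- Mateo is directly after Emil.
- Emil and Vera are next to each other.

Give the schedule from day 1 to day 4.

From clue 1: Lior is in {2,3,4}.
From clues 1–2: Lior is in {3,4}.
From clues 1–3: Vera → day 1, Emil → day 2, Mateo → day 3, Lior → day 4.

Vera, Emil, Mateo, Lior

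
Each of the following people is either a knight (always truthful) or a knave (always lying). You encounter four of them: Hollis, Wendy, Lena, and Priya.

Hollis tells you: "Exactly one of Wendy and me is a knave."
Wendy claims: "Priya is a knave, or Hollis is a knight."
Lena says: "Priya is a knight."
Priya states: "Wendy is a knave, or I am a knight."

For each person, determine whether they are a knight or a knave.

Hollis: knave, Wendy: knave, Lena: knight, Priya: knight

Consider Hollis. Suppose Hollis is a knight.
Then no assignment of the remaining roles makes every statement match its speaker's type — contradiction.
So Hollis is a knave.
Consider Wendy. Suppose Wendy is a knight.
Then Hollis's statement comes out true, contradicting Hollis being a knave.
So Wendy is a knave.
With that fixed, Priya's statement is true, so Priya is a knight.
With that fixed, Lena's statement is true, so Lena is a knight.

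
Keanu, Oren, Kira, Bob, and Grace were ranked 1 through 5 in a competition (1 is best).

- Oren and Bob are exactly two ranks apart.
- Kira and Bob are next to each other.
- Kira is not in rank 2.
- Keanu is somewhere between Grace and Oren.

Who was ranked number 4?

Kira

With clues 1–3, Grace and Keanu are ruled out for rank 4.
With clues 1–4, Bob and Oren are ruled out for rank 4.
So rank 4 is Kira.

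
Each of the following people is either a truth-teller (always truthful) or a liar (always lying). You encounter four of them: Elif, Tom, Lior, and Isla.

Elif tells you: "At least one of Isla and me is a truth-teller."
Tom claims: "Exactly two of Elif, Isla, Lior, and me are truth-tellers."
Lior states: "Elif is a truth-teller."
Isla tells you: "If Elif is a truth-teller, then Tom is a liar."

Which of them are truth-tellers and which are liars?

Consider Elif. Suppose Elif is a liar.
Then no assignment of the remaining roles makes every statement match its speaker's type — contradiction.
So Elif is a truth-teller.
With that fixed, Lior's statement is true, so Lior is a truth-teller.
Consider Tom. Suppose Tom is a truth-teller.
Then Tom's own statement would have to be true, but it can't be — contradiction.
So Tom is a liar.
With that fixed, Isla's statement is true, so Isla is a truth-teller.

Elif: truth-teller, Tom: liar, Lior: truth-teller, Isla: truth-teller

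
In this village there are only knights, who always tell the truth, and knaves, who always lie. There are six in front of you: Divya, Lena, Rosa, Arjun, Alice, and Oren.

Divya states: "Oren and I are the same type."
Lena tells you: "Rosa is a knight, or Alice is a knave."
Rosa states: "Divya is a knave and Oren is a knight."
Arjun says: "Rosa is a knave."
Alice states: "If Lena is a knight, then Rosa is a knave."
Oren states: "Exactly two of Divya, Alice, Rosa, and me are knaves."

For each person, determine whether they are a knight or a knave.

Consider Divya. Suppose Divya is a knight.
Then no assignment of the remaining roles makes every statement match its speaker's type — contradiction.
So Divya is a knave.
Consider Lena. Suppose Lena is a knave.
Then no assignment of the remaining roles makes every statement match its speaker's type — contradiction.
So Lena is a knight.
Consider Rosa. Suppose Rosa is a knave.
Then no assignment of the remaining roles makes every statement match its speaker's type — contradiction.
So Rosa is a knight.
With that fixed, Arjun's statement is false, so Arjun is a knave.
With that fixed, Alice's statement is false, so Alice is a knave.
Consider Oren. Suppose Oren is a knave.
Then Divya's statement comes out true, contradicting Divya being a knave.
So Oren is a knight.

Divya: knave, Lena: knight, Rosa: knight, Arjun: knave, Alice: knave, Oren: knight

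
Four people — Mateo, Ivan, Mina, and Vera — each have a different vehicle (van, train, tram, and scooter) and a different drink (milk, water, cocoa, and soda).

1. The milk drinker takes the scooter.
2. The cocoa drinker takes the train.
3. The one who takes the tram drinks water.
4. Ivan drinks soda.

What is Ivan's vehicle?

With clues 1–4, scooter, train, and tram are impossible for Ivan's vehicle.
That leaves van.

van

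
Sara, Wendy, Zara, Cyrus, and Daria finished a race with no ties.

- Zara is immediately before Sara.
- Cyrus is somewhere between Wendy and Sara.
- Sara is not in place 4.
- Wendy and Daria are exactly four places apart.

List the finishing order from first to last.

Daria, Zara, Sara, Cyrus, Wendy

From clue 1: Sara is in {2,3,4,5}.
From clues 1–2: Cyrus is in {2,3,4}.
From clues 1–3: Sara is in {2,3,5}.
From clues 1–4: Daria → place 1, Zara → place 2, Sara → place 3, Cyrus → place 4, Wendy → place 5.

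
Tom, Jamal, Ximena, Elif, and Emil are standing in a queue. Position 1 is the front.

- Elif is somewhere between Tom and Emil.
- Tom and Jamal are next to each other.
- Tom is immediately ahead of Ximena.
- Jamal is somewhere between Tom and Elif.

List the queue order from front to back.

Emil, Elif, Jamal, Tom, Ximena

From clue 1: Elif is in {2,3,4}.
From clues 1–3: Tom is in {2,4}.
From clues 1–4: Emil → position 1, Elif → position 2, Jamal → position 3, Tom → position 4, Ximena → position 5.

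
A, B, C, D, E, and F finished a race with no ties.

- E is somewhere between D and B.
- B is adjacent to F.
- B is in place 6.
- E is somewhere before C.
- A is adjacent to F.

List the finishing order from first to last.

D, E, C, A, F, B

From clue 1: E is in {2,3,4,5}.
From clues 1–3: F → place 5, B → place 6.
From clues 1–4: C is in {3,4}.
From clues 1–5: D → place 1, E → place 2, C → place 3, A → place 4.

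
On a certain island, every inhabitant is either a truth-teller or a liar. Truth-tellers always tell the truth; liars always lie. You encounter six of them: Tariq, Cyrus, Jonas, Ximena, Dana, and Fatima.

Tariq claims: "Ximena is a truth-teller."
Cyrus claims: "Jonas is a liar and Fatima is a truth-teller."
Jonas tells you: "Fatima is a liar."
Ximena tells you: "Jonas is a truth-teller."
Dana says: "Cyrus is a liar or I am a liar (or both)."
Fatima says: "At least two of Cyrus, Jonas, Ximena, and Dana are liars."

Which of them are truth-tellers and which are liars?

Consider Tariq. Suppose Tariq is a liar.
Then no assignment of the remaining roles makes every statement match its speaker's type — contradiction.
So Tariq is a truth-teller.
Consider Cyrus. Suppose Cyrus is a truth-teller.
Then whichever role Dana has, Dana's statement has the wrong truth value — contradiction.
So Cyrus is a liar.
With that fixed, Dana's statement is true, so Dana is a truth-teller.
Consider Jonas. Suppose Jonas is a liar.
Then no assignment of the remaining roles makes every statement match its speaker's type — contradiction.
So Jonas is a truth-teller.
With that fixed, Ximena's statement is true, so Ximena is a truth-teller.
With that fixed, Fatima's statement is false, so Fatima is a liar.

Tariq: truth-teller, Cyrus: liar, Jonas: truth-teller, Ximena: truth-teller, Dana: truth-teller, Fatima: liar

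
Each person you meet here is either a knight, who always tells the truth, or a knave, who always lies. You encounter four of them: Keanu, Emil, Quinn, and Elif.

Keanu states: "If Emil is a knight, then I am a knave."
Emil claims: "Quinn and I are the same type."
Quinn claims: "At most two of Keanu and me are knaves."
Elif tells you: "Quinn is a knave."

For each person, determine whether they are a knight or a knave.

Keanu: knight, Emil: knave, Quinn: knight, Elif: knave

Regardless of anyone's role, Quinn's statement is true, so Quinn is a knight.
With that fixed, Elif's statement is false, so Elif is a knave.
Consider Keanu. Suppose Keanu is a knave.
Then Keanu's own statement would have to be false, but it can't be — contradiction.
So Keanu is a knight.
Consider Emil. Suppose Emil is a knight.
Then Keanu's statement comes out false, contradicting Keanu being a knight.
So Emil is a knave.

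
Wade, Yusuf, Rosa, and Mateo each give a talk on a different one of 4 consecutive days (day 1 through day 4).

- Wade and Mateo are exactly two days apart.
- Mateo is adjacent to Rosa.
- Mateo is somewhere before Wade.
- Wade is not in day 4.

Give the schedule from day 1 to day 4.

From clues 1–3: Wade is in {3,4}.
From clues 1–4: Mateo → day 1, Rosa → day 2, Wade → day 3, Yusuf → day 4.

Mateo, Rosa, Wade, Yusuf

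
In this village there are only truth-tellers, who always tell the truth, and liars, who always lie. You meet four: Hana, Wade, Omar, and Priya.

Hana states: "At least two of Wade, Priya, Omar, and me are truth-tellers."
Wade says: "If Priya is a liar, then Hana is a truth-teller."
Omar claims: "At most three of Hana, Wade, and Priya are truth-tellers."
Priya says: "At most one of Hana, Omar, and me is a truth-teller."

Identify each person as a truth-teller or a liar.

Regardless of anyone's role, Omar's statement is true, so Omar is a truth-teller.
Consider Hana. Suppose Hana is a liar.
Then whichever role Priya has, Priya's statement has the wrong truth value — contradiction.
So Hana is a truth-teller.
With that fixed, Wade's statement is true, so Wade is a truth-teller.
With that fixed, Priya's statement is false, so Priya is a liar.

Hana: truth-teller, Wade: truth-teller, Omar: truth-teller, Priya: liar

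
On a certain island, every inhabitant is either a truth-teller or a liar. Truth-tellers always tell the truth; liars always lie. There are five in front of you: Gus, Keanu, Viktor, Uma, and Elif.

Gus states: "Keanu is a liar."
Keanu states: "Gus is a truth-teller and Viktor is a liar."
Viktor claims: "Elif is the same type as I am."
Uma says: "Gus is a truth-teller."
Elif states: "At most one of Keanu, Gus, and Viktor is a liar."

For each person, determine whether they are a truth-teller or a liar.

Consider Gus. Suppose Gus is a liar.
Then no assignment of the remaining roles makes every statement match its speaker's type — contradiction.
So Gus is a truth-teller.
With that fixed, Uma's statement is true, so Uma is a truth-teller.
Consider Keanu. Suppose Keanu is a truth-teller.
Then Gus's statement comes out false, contradicting Gus being a truth-teller.
So Keanu is a liar.
Consider Viktor. Suppose Viktor is a liar.
Then Keanu's statement comes out true, contradicting Keanu being a liar.
So Viktor is a truth-teller.
With that fixed, Elif's statement is true, so Elif is a truth-teller.

Gus: truth-teller, Keanu: liar, Viktor: truth-teller, Uma: truth-teller, Elif: truth-teller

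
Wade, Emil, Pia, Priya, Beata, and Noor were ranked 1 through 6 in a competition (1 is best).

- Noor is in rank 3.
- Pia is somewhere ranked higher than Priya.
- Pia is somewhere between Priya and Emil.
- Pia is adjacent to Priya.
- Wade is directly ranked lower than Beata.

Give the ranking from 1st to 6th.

From clue 1: Noor → rank 3.
From clues 1–2: Pia is in {1,2,4,5}.
From clues 1–3: Emil is in {1,2,4}.
From clues 1–4: Pia is in {4,5}.
From clues 1–5: Beata → rank 1, Wade → rank 2, Emil → rank 4, Pia → rank 5, Priya → rank 6.

Beata, Wade, Noor, Emil, Pia, Priya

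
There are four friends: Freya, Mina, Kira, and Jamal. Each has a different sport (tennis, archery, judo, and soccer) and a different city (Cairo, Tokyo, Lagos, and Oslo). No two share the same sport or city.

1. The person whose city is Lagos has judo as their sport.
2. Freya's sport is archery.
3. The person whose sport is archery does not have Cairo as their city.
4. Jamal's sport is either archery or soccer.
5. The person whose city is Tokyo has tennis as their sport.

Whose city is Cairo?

Jamal

With clues 1–3, Freya is impossible for the one with city Cairo.
With clues 1–5, Kira and Mina are impossible for the one with city Cairo.
That leaves Jamal.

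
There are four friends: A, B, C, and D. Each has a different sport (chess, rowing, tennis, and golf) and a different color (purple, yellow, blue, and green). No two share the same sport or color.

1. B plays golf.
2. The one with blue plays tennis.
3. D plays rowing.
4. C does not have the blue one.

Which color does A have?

blue

With clues 1–4, green, purple, and yellow are impossible for A's color.
That leaves blue.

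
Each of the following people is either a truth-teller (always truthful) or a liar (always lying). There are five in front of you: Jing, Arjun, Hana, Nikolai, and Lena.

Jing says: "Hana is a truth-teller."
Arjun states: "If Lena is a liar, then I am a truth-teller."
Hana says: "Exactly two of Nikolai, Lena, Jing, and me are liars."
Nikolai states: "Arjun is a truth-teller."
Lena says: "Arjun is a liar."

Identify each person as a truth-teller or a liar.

Jing: liar, Arjun: truth-teller, Hana: liar, Nikolai: truth-teller, Lena: liar

Consider Jing. Suppose Jing is a truth-teller.
Then no assignment of the remaining roles makes every statement match its speaker's type — contradiction.
So Jing is a liar.
Consider Arjun. Suppose Arjun is a liar.
Then no assignment of the remaining roles makes every statement match its speaker's type — contradiction.
So Arjun is a truth-teller.
With that fixed, Nikolai's statement is true, so Nikolai is a truth-teller.
With that fixed, Lena's statement is false, so Lena is a liar.
Consider Hana. Suppose Hana is a truth-teller.
Then Jing's statement comes out true, contradicting Jing being a liar.
So Hana is a liar.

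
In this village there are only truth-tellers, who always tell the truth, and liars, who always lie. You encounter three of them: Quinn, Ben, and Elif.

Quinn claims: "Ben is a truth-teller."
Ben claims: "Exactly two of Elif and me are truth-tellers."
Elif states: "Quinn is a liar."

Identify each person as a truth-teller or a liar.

Consider Quinn. Suppose Quinn is a truth-teller.
Then no assignment of the remaining roles makes every statement match its speaker's type — contradiction.
So Quinn is a liar.
With that fixed, Elif's statement is true, so Elif is a truth-teller.
Consider Ben. Suppose Ben is a truth-teller.
Then Quinn's statement comes out true, contradicting Quinn being a liar.
So Ben is a liar.

Quinn: liar, Ben: liar, Elif: truth-teller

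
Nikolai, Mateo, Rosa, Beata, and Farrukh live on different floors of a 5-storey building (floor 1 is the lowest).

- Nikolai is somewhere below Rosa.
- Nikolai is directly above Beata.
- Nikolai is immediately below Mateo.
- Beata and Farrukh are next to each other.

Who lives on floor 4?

Mateo

With clues 1–2, Beata is ruled out for floor 4.
With clues 1–3, Nikolai is ruled out for floor 4.
With clues 1–4, Farrukh and Rosa are ruled out for floor 4.
So floor 4 is Mateo.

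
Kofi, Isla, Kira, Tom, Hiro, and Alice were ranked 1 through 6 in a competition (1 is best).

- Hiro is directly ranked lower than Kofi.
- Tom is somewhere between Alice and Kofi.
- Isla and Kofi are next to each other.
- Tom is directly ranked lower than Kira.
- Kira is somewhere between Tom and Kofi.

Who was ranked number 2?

Kofi

With clues 1–3, Hiro is ruled out for rank 2.
With clues 1–4, Alice, Isla, and Tom are ruled out for rank 2.
With clues 1–5, Kira is ruled out for rank 2.
So rank 2 is Kofi.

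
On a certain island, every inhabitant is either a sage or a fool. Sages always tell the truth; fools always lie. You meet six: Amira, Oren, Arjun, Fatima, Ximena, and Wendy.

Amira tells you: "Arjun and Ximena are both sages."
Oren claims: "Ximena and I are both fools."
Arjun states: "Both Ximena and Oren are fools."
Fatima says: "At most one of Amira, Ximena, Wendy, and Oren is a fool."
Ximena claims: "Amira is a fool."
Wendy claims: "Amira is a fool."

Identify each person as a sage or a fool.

Consider Amira. Suppose Amira is a sage.
Then no assignment of the remaining roles makes every statement match its speaker's type — contradiction.
So Amira is a fool.
With that fixed, Ximena's statement is true, so Ximena is a sage.
With that fixed, Wendy's statement is true, so Wendy is a sage.
With that fixed, Oren's statement is false, so Oren is a fool.
With that fixed, Arjun's statement is false, so Arjun is a fool.
With that fixed, Fatima's statement is false, so Fatima is a fool.

Amira: fool, Oren: fool, Arjun: fool, Fatima: fool, Ximena: sage, Wendy: sage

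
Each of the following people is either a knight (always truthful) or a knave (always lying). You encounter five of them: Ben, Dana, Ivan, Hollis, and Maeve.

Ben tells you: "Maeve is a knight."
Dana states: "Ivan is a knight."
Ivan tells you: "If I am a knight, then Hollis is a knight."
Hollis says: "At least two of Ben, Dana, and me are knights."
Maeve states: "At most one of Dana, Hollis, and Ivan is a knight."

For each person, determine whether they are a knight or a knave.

Consider Ben. Suppose Ben is a knight.
Then no assignment of the remaining roles makes every statement match its speaker's type — contradiction.
So Ben is a knave.
Consider Dana. Suppose Dana is a knave.
Then no assignment of the remaining roles makes every statement match its speaker's type — contradiction.
So Dana is a knight.
Consider Ivan. Suppose Ivan is a knave.
Then Dana's statement comes out false, contradicting Dana being a knight.
So Ivan is a knight.
With that fixed, Maeve's statement is false, so Maeve is a knave.
Consider Hollis. Suppose Hollis is a knave.
Then Ivan's statement comes out false, contradicting Ivan being a knight.
So Hollis is a knight.

Ben: knave, Dana: knight, Ivan: knight, Hollis: knight, Maeve: knave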